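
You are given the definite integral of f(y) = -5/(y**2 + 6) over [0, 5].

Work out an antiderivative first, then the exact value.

A first test for any F(y): its y-derivative must equal f(y) identically.
F(y) = -5*sqrt(6)*atan(sqrt(6)*y/6)/6 is an antiderivative of f.
Check: d/dy[-5*sqrt(6)*atan(sqrt(6)*y/6)/6] = -5/(y**2 + 6) = f(y).
F(5) = -5*sqrt(6)*atan(5*sqrt(6)/6)/6; F(0) = 0.
Integral = F(5) - F(0) = -5*sqrt(6)*atan(5*sqrt(6)/6)/6.

Antiderivative: F(y) = -5*sqrt(6)*atan(sqrt(6)*y/6)/6; value = -5*sqrt(6)*atan(5*sqrt(6)/6)/6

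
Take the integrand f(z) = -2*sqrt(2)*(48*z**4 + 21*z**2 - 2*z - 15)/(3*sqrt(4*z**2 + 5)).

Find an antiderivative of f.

An antiderivative is F(z) = -4*z**3*sqrt(2*z**2 + 5/2) + 4*z*sqrt(2*z**2 + 5/2) + 2*sqrt(2*z**2 + 5/2)/3.

Recognize the product-rule pattern: f = u'v + uv' with u = sqrt(2*z**2 + 5/2), v = -4*z**3 + 4*z + 2/3, so integration by parts undoes it.
Check: d/dz[-4*z**3*sqrt(2*z**2 + 5/2) + 4*z*sqrt(2*z**2 + 5/2) + 2*sqrt(2*z**2 + 5/2)/3] = sqrt(2)*(-192*z**4 - 84*z**2 + 8*z + 60)/(6*sqrt(4*z**2 + 5)), which equals f(z).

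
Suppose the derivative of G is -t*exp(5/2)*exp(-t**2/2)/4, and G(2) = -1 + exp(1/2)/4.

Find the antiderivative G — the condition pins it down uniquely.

G(t) = -1 + exp(5/2)*exp(-t**2/2)/4

G'(t) matches the chain-rule pattern g'(h)*h' with inner function h(t) = 5/2 - t**2/2; substituting u = h(t) collapses the integral.
A general antiderivative is exp(5/2 - t**2/2)/4 + C.
The condition gives C = -1 + exp(1/2)/4 - (exp(1/2)/4) = -1.
So G(t) = -1 + exp(5/2)*exp(-t**2/2)/4.
Check: d/dt[-1 + exp(5/2)*exp(-t**2/2)/4] = -t*exp(5/2)*exp(-t**2/2)/4 = G'(t).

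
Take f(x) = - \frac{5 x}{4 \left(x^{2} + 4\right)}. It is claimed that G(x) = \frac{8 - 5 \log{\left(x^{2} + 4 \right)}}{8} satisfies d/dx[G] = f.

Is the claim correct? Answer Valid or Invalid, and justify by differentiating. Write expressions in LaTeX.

d/dx[G] = - \frac{5 x}{4 x^{2} + 16}
This equals f(x) exactly, so the claim holds.

Valid: G'(x) = f(x).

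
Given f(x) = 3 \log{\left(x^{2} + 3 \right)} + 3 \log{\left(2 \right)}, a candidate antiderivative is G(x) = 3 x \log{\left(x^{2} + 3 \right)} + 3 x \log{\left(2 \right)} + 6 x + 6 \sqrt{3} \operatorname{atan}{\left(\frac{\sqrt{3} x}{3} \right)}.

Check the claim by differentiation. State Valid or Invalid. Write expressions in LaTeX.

d/dx[G] = 3 \log{\left(x^{2} + 3 \right)} + 3 \log{\left(2 \right)} + 12
d/dx[G] - f(x) = 12 != 0.

Invalid: d/dx[G] - f = 12, which is not 0.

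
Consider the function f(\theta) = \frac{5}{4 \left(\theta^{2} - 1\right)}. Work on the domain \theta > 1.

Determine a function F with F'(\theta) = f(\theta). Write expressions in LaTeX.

An antiderivative is F(\theta) = - \frac{5 \left(- \log{\left(\theta - 1 \right)} + \log{\left(\theta + 1 \right)}\right)}{8}.

Factor the denominator (4 \left(\theta - 1\right) \left(\theta + 1\right)) and decompose: f = - \frac{5}{8 \left(\theta + 1\right)} + \frac{5}{8 \left(\theta - 1\right)}; each piece integrates to a log, atan, or power term.
Check: d/d\theta[- \frac{5 \left(- \log{\left(\theta - 1 \right)} + \log{\left(\theta + 1 \right)}\right)}{8}] = \frac{5}{4 \theta^{2} - 4}, which equals f(\theta).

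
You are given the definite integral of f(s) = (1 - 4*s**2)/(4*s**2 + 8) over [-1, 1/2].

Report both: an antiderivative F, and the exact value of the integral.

Differentiate the proposed F(s) back; it has to land on f(s) exactly.
F(s) = -(8*s - 9*sqrt(2)*atan(sqrt(2)*s/2))/8 is an antiderivative of f.
Check: d/ds[-(8*s - 9*sqrt(2)*atan(sqrt(2)*s/2))/8] = (1 - 4*s**2)/(4*s**2 + 8) = f(s).
F(1/2) = -1/2 + 9*sqrt(2)*atan(sqrt(2)/4)/8; F(-1) = -9*sqrt(2)*atan(sqrt(2)/2)/8 + 1.
Integral = F(1/2) - F(-1) = -3/2 + 9*sqrt(2)*atan(sqrt(2)/4)/8 + 9*sqrt(2)*atan(sqrt(2)/2)/8.

Antiderivative: F(s) = -(8*s - 9*sqrt(2)*atan(sqrt(2)*s/2))/8; value = -3/2 + 9*sqrt(2)*atan(sqrt(2)/4)/8 + 9*sqrt(2)*atan(sqrt(2)/2)/8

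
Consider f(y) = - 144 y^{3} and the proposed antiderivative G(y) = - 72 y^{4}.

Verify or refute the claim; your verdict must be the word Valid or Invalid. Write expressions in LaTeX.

d/dy[G] = - 288 y^{3}
d/dy[G] - f(y) = - 144 y^{3} != 0.

Invalid: d/dy[G] - f = - 144 y^{3}, which is not 0.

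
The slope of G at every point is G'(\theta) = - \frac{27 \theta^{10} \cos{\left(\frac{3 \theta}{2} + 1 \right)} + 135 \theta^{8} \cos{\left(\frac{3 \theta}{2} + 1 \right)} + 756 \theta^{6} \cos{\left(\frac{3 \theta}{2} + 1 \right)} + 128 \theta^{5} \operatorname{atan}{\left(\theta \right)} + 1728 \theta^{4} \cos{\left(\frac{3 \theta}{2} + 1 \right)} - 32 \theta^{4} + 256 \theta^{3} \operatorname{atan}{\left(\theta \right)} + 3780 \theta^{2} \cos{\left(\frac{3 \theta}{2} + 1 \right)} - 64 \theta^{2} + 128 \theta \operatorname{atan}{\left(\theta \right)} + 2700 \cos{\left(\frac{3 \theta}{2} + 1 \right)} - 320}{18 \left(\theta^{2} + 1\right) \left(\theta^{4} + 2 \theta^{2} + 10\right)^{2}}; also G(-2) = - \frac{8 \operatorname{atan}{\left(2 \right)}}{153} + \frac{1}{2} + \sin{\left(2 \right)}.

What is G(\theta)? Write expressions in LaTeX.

Recover the given G'(\theta) by differentiating a candidate G(\theta); any mismatch rules it out.
A general antiderivative is - \sin{\left(\frac{3 \theta}{2} + 1 \right)} + \frac{8 \operatorname{atan}{\left(\theta \right)}}{9 \left(\frac{\theta^{4}}{2} + \theta^{2} + 5\right)} + C.
The condition gives C = - \frac{8 \operatorname{atan}{\left(2 \right)}}{153} + \frac{1}{2} + \sin{\left(2 \right)} - (- \frac{8 \operatorname{atan}{\left(2 \right)}}{153} + \sin{\left(2 \right)}) = \frac{1}{2}.
So G(\theta) = \frac{9 \theta^{4} + 18 \theta^{2} - 18 \left(\theta^{4} + 2 \theta^{2} + 10\right) \sin{\left(\frac{3 \theta}{2} + 1 \right)} + 32 \operatorname{atan}{\left(\theta \right)} + 90}{18 \left(\theta^{4} + 2 \theta^{2} + 10\right)}.
Check: d/d\theta[\frac{9 \theta^{4} + 18 \theta^{2} - 18 \left(\theta^{4} + 2 \theta^{2} + 10\right) \sin{\left(\frac{3 \theta}{2} + 1 \right)} + 32 \operatorname{atan}{\left(\theta \right)} + 90}{18 \left(\theta^{4} + 2 \theta^{2} + 10\right)}] = \frac{- 27 \theta^{10} \cos{\left(\frac{3 \theta}{2} + 1 \right)} - 135 \theta^{8} \cos{\left(\frac{3 \theta}{2} + 1 \right)} - 756 \theta^{6} \cos{\left(\frac{3 \theta}{2} + 1 \right)} - 128 \theta^{5} \operatorname{atan}{\left(\theta \right)} - 1728 \theta^{4} \cos{\left(\frac{3 \theta}{2} + 1 \right)} + 32 \theta^{4} - 256 \theta^{3} \operatorname{atan}{\left(\theta \right)} - 3780 \theta^{2} \cos{\left(\frac{3 \theta}{2} + 1 \right)} + 64 \theta^{2} - 128 \theta \operatorname{atan}{\left(\theta \right)} - 2700 \cos{\left(\frac{3 \theta}{2} + 1 \right)} + 320}{18 \theta^{10} + 90 \theta^{8} + 504 \theta^{6} + 1152 \theta^{4} + 2520 \theta^{2} + 1800}, which equals G'(\theta).

G(\theta) = \frac{9 \theta^{4} + 18 \theta^{2} - 18 \left(\theta^{4} + 2 \theta^{2} + 10\right) \sin{\left(\frac{3 \theta}{2} + 1 \right)} + 32 \operatorname{atan}{\left(\theta \right)} + 90}{18 \left(\theta^{4} + 2 \theta^{2} + 10\right)}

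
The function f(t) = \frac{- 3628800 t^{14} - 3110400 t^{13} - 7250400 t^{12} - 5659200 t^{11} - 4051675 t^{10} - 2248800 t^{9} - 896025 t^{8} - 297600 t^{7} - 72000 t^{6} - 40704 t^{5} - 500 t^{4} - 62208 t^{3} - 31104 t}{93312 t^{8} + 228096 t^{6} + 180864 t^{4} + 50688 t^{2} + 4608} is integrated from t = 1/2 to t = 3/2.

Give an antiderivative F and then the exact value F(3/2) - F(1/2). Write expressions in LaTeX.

Antiderivative: F(t) = - \frac{25 t^{9}}{\frac{9 t^{2}}{2} + \frac{9}{2}} - \frac{25 t^{8}}{\frac{9 t^{2}}{2} + \frac{9}{2}} - \frac{75 t^{7}}{36 t^{2} + 36} - \frac{25 t^{6}}{72 t^{2} + 72} - \frac{25 t^{5}}{1152 t^{2} + 1152} + \frac{1}{6 t^{2} + \frac{4}{3}}; value = - \frac{1228473477}{10070528}

Whatever form F(t) takes, F'(t) = f(t) is non-negotiable.
F(t) = - \frac{25 t^{9}}{\frac{9 t^{2}}{2} + \frac{9}{2}} - \frac{25 t^{8}}{\frac{9 t^{2}}{2} + \frac{9}{2}} - \frac{75 t^{7}}{36 t^{2} + 36} - \frac{25 t^{6}}{72 t^{2} + 72} - \frac{25 t^{5}}{1152 t^{2} + 1152} + \frac{1}{6 t^{2} + \frac{4}{3}} is an antiderivative of f.
Check: d/dt[- \frac{25 t^{9}}{\frac{9 t^{2}}{2} + \frac{9}{2}} - \frac{25 t^{8}}{\frac{9 t^{2}}{2} + \frac{9}{2}} - \frac{75 t^{7}}{36 t^{2} + 36} - \frac{25 t^{6}}{72 t^{2} + 72} - \frac{25 t^{5}}{1152 t^{2} + 1152} + \frac{1}{6 t^{2} + \frac{4}{3}}] = \frac{- 3628800 t^{14} - 3110400 t^{13} - 7250400 t^{12} - 5659200 t^{11} - 4051675 t^{10} - 2248800 t^{9} - 896025 t^{8} - 297600 t^{7} - 72000 t^{6} - 40704 t^{5} - 500 t^{4} - 62208 t^{3} - 31104 t}{93312 t^{8} + 228096 t^{6} + 180864 t^{4} + 50688 t^{2} + 4608} = f(t).
F(3/2) = - \frac{144160203}{1184768}; F(1/2) = \frac{5379}{17408}.
Integral = F(3/2) - F(1/2) = - \frac{1228473477}{10070528}.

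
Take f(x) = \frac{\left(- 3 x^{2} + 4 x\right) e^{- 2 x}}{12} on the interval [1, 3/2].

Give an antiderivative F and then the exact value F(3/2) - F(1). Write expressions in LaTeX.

Antiderivative: F(x) = \frac{\left(6 x^{2} - 2 x - 1\right) e^{- 2 x}}{48}; value = - \frac{1}{16 e^{2}} + \frac{19}{96 e^{3}}

Recognize the product-rule pattern: f = u'v + uv' with u = \frac{x^{2}}{8} - \frac{x}{24} - \frac{1}{48}, v = e^{- 2 x}, so integration by parts undoes it.
F(x) = \frac{\left(6 x^{2} - 2 x - 1\right) e^{- 2 x}}{48} is an antiderivative of f.
Check: d/dx[\frac{\left(6 x^{2} - 2 x - 1\right) e^{- 2 x}}{48}] = \frac{\left(- 3 x^{2} + 4 x\right) e^{- 2 x}}{12} = f(x).
F(3/2) = \frac{19}{96 e^{3}}; F(1) = \frac{1}{16 e^{2}}.
Integral = F(3/2) - F(1) = - \frac{1}{16 e^{2}} + \frac{19}{96 e^{3}}.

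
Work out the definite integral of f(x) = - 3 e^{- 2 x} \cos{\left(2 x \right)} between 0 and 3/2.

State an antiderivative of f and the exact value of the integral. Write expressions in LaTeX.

Antiderivative: F(x) = - \frac{3 e^{- 2 x} \sin{\left(2 x \right)}}{4} + \frac{3 e^{- 2 x} \cos{\left(2 x \right)}}{4}; value = - \frac{3}{4} + \frac{3 \cos{\left(3 \right)}}{4 e^{3}} - \frac{3 \sin{\left(3 \right)}}{4 e^{3}}

Since d/dx undoes antidifferentiation here, F'(x) = f(x) is required of F(x).
F(x) = - \frac{3 e^{- 2 x} \sin{\left(2 x \right)}}{4} + \frac{3 e^{- 2 x} \cos{\left(2 x \right)}}{4} is an antiderivative of f.
Check: d/dx[- \frac{3 e^{- 2 x} \sin{\left(2 x \right)}}{4} + \frac{3 e^{- 2 x} \cos{\left(2 x \right)}}{4}] = - 3 e^{- 2 x} \cos{\left(2 x \right)} = f(x).
F(3/2) = \frac{3 \cos{\left(3 \right)}}{4 e^{3}} - \frac{3 \sin{\left(3 \right)}}{4 e^{3}}; F(0) = \frac{3}{4}.
Integral = F(3/2) - F(0) = - \frac{3}{4} + \frac{3 \cos{\left(3 \right)}}{4 e^{3}} - \frac{3 \sin{\left(3 \right)}}{4 e^{3}}.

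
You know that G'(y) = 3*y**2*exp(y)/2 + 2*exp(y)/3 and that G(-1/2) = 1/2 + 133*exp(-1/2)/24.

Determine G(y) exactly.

G(y) = (9*y**2*exp(y) - 18*y*exp(y) + 22*exp(y) + 3)/6

G'(y) has the shape u'v + uv' for u = 3*y**2/2 - 3*y + 11/3 and v = exp(y) — it is the derivative of the product u*v.
A general antiderivative is (9*y**2 - 18*y + 22)*exp(y)/6 + C.
The condition gives C = 1/2 + 133*exp(-1/2)/24 - (133*exp(-1/2)/24) = 1/2.
So G(y) = (9*y**2*exp(y) - 18*y*exp(y) + 22*exp(y) + 3)/6.
Check: d/dy[(9*y**2*exp(y) - 18*y*exp(y) + 22*exp(y) + 3)/6] = 3*y**2*exp(y)/2 + 2*exp(y)/3 = G'(y).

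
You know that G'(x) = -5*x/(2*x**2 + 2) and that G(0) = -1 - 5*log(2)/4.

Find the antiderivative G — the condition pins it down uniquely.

The substitution u = 2*x**2 + 2 works: G'(x) is exactly (dG/du)*(du/dx) for that inner function.
A general antiderivative is -5*log(2*x**2 + 2)/4 + C.
The condition gives C = -1 - 5*log(2)/4 - (-5*log(2)/4) = -1.
So G(x) = -(5*log(2*x**2 + 2) + 4)/4.
Check: d/dx[-(5*log(2*x**2 + 2) + 4)/4] = -5*x/(2*x**2 + 2) = G'(x).

G(x) = -(5*log(2*x**2 + 2) + 4)/4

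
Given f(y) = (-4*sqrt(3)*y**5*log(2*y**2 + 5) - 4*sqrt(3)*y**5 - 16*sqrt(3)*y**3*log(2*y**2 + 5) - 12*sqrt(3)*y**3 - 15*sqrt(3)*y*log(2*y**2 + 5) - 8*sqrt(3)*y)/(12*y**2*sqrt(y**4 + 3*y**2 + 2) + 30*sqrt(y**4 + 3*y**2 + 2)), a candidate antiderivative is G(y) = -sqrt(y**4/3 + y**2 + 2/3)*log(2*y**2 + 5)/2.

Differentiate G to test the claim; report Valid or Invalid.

d/dy[G] = (-4*y**5*log(2*y**2 + 5) - 4*y**5 - 16*y**3*log(2*y**2 + 5) - 12*y**3 - 15*y*log(2*y**2 + 5) - 8*y)/(4*sqrt(3)*y**2*sqrt(y**4 + 3*y**2 + 2) + 10*sqrt(3)*sqrt(y**4 + 3*y**2 + 2))
This equals f(y) exactly, so the claim holds.

Valid: G'(y) = f(y).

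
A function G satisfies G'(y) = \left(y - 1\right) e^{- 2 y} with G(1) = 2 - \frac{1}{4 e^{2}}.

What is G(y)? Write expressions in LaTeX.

G'(y) has the shape u'v + uv' for u = \frac{1}{4} - \frac{y}{2} and v = e^{- 2 y} — it is the derivative of the product u*v.
A general antiderivative is \frac{\left(1 - 2 y\right) e^{- 2 y}}{4} + C.
The condition gives C = 2 - \frac{1}{4 e^{2}} - (- \frac{1}{4 e^{2}}) = 2.
So G(y) = - \frac{y e^{- 2 y}}{2} + 2 + \frac{e^{- 2 y}}{4}.
Check: d/dy[- \frac{y e^{- 2 y}}{2} + 2 + \frac{e^{- 2 y}}{4}] = \left(y - 1\right) e^{- 2 y} = G'(y).

G(y) = - \frac{y e^{- 2 y}}{2} + 2 + \frac{e^{- 2 y}}{4}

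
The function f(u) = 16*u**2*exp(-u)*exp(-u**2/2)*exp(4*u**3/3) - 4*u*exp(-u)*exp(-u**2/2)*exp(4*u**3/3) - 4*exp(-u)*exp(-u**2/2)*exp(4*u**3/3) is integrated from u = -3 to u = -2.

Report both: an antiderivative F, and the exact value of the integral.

The substitution w = 4*u**3/3 - u**2/2 - u works: f is exactly (dF/dw)*(dw/du) for that inner function.
F(u) = 4*exp(-u)*exp(-u**2/2)*exp(4*u**3/3) is an antiderivative of f.
Check: d/du[4*exp(-u)*exp(-u**2/2)*exp(4*u**3/3)] = (16*u**2*exp(4*u**3/3) - 4*u*exp(4*u**3/3) - 4*exp(4*u**3/3))*exp(-u)*exp(-u**2/2), which equals f(u).
F(-2) = 4*exp(-32/3); F(-3) = 4*exp(-75/2).
Integral = F(-2) - F(-3) = -4*exp(-75/2) + 4*exp(-32/3).

Antiderivative: F(u) = 4*exp(-u)*exp(-u**2/2)*exp(4*u**3/3); value = -4*exp(-75/2) + 4*exp(-32/3)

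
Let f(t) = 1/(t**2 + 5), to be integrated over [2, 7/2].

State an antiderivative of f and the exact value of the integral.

Antiderivative: F(t) = sqrt(5)*atan(sqrt(5)*t/5)/5; value = -sqrt(5)*atan(2*sqrt(5)/5)/5 + sqrt(5)*atan(7*sqrt(5)/10)/5

An antiderivative F(t) passes only if d/dt[F] lands on f(t) exactly.
F(t) = sqrt(5)*atan(sqrt(5)*t/5)/5 is an antiderivative of f.
Check: d/dt[sqrt(5)*atan(sqrt(5)*t/5)/5] = 1/(t**2 + 5) = f(t).
F(7/2) = sqrt(5)*atan(7*sqrt(5)/10)/5; F(2) = sqrt(5)*atan(2*sqrt(5)/5)/5.
Integral = F(7/2) - F(2) = -sqrt(5)*atan(2*sqrt(5)/5)/5 + sqrt(5)*atan(7*sqrt(5)/10)/5.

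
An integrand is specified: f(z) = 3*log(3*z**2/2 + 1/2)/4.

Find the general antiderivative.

F(z) = 3*z*log(3*z**2/2 + 1/2)/4 - 3*z/2 + sqrt(3)*atan(sqrt(3)*z)/2 + C

Whatever form F(z) takes, F'(z) = f(z) is non-negotiable.
Check: d/dz[3*z*log(3*z**2/2 + 1/2)/4 - 3*z/2 + sqrt(3)*atan(sqrt(3)*z)/2] = 3*log(3*z**2 + 1)/4 - 3*log(2)/4, which equals f(z).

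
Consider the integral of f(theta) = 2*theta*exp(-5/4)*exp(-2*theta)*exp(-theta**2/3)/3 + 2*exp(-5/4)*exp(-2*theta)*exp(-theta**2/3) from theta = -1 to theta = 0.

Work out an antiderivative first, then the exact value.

Antiderivative: F(theta) = -exp(-5/4)*exp(-2*theta)*exp(-theta**2/3); value = -exp(-5/4) + exp(5/12)

f matches the chain-rule pattern g'(h)*h' with inner function h(theta) = -theta**2/3 - 2*theta - 5/4; substituting u = h(theta) collapses the integral.
F(theta) = -exp(-5/4)*exp(-2*theta)*exp(-theta**2/3) is an antiderivative of f.
Check: d/dtheta[-exp(-5/4)*exp(-2*theta)*exp(-theta**2/3)] = (2*theta + 6)*exp(-5/4)*exp(-2*theta)*exp(-theta**2/3)/3, which equals f(theta).
F(0) = -exp(-5/4); F(-1) = -exp(5/12).
Integral = F(0) - F(-1) = -exp(-5/4) + exp(5/12).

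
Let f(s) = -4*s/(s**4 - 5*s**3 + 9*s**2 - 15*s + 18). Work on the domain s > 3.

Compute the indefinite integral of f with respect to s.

F(s) = -log(s - 3) + 8*log(s - 2)/7 - log(s**2 + 3)/14 + 5*sqrt(3)*atan(sqrt(3)*s/3)/21 + C

The denominator factors as (s - 3)*(s - 2)*(s**2 + 3); partial fractions split f into directly integrable pieces: -(s - 5)/(7*(s**2 + 3)) + 8/(7*(s - 2)) - 1/(s - 3).
Check: d/ds[-log(s - 3) + 8*log(s - 2)/7 - log(s**2 + 3)/14 + 5*sqrt(3)*atan(sqrt(3)*s/3)/21] = -4*s/(s**4 - 5*s**3 + 9*s**2 - 15*s + 18) = f(s).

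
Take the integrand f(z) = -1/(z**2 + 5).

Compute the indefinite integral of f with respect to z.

A candidate is checked by its d/dz: the result must match f(z).
Check: d/dz[-sqrt(5)*atan(sqrt(5)*z/5)/5] = -1/(z**2 + 5) = f(z).

F(z) = -sqrt(5)*atan(sqrt(5)*z/5)/5 + C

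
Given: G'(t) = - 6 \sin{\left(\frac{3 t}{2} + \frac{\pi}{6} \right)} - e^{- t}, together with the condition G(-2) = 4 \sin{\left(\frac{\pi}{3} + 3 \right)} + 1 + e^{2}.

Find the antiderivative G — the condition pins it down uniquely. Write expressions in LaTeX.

G(t) = \left(4 e^{t} \cos{\left(\frac{3 t}{2} + \frac{\pi}{6} \right)} + e^{t} + 1\right) e^{- t}

Integrate term by term and add the pieces.
A general antiderivative is 4 \cos{\left(\frac{3 t}{2} + \frac{\pi}{6} \right)} + e^{- t} + C.
The condition gives C = 4 \sin{\left(\frac{\pi}{3} + 3 \right)} + 1 + e^{2} - (4 \sin{\left(\frac{\pi}{3} + 3 \right)} + e^{2}) = 1.
So G(t) = \left(4 e^{t} \cos{\left(\frac{3 t}{2} + \frac{\pi}{6} \right)} + e^{t} + 1\right) e^{- t}.
Check: d/dt[\left(4 e^{t} \cos{\left(\frac{3 t}{2} + \frac{\pi}{6} \right)} + e^{t} + 1\right) e^{- t}] = \left(- 6 e^{t} \sin{\left(\frac{3 t}{2} + \frac{\pi}{6} \right)} - 1\right) e^{- t}, which equals G'(t).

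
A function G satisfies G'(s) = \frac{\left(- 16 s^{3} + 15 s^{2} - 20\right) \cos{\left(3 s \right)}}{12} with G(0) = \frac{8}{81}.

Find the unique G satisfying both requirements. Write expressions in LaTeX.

G(s) = - \frac{4 s^{3} \sin{\left(3 s \right)}}{9} + \frac{5 s^{2} \sin{\left(3 s \right)}}{12} - \frac{4 s^{2} \cos{\left(3 s \right)}}{9} + \frac{8 s \sin{\left(3 s \right)}}{27} + \frac{5 s \cos{\left(3 s \right)}}{18} - \frac{35 \sin{\left(3 s \right)}}{54} + \frac{8 \cos{\left(3 s \right)}}{81}

Whatever form G(s) takes, its d/ds must return the stated G'(s).
A general antiderivative is - \frac{4 s^{3} \sin{\left(3 s \right)}}{9} + \frac{5 s^{2} \sin{\left(3 s \right)}}{12} - \frac{4 s^{2} \cos{\left(3 s \right)}}{9} + \frac{8 s \sin{\left(3 s \right)}}{27} + \frac{5 s \cos{\left(3 s \right)}}{18} - \frac{35 \sin{\left(3 s \right)}}{54} + \frac{8 \cos{\left(3 s \right)}}{81} + C.
The condition gives C = \frac{8}{81} - (\frac{8}{81}) = 0.
So G(s) = - \frac{4 s^{3} \sin{\left(3 s \right)}}{9} + \frac{5 s^{2} \sin{\left(3 s \right)}}{12} - \frac{4 s^{2} \cos{\left(3 s \right)}}{9} + \frac{8 s \sin{\left(3 s \right)}}{27} + \frac{5 s \cos{\left(3 s \right)}}{18} - \frac{35 \sin{\left(3 s \right)}}{54} + \frac{8 \cos{\left(3 s \right)}}{81}.
Check: d/ds[- \frac{4 s^{3} \sin{\left(3 s \right)}}{9} + \frac{5 s^{2} \sin{\left(3 s \right)}}{12} - \frac{4 s^{2} \cos{\left(3 s \right)}}{9} + \frac{8 s \sin{\left(3 s \right)}}{27} + \frac{5 s \cos{\left(3 s \right)}}{18} - \frac{35 \sin{\left(3 s \right)}}{54} + \frac{8 \cos{\left(3 s \right)}}{81}] = - \frac{4 s^{3} \cos{\left(3 s \right)}}{3} + \frac{5 s^{2} \cos{\left(3 s \right)}}{4} - \frac{5 \cos{\left(3 s \right)}}{3}, which equals G'(s).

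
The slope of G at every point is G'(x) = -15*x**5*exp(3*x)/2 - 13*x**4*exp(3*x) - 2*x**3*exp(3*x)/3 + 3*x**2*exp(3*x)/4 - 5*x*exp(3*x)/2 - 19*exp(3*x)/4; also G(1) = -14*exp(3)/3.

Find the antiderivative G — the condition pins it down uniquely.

G(x) = -(5*x**5 + x**4/3 - x**2/2 + 2*x + 5/2)*exp(3*x)/2

G'(x) has the shape u'v + uv' for u = -5*x**5/2 - x**4/6 + x**2/4 - x - 5/4 and v = exp(3*x) — it is the derivative of the product u*v.
A general antiderivative is -(5*x**5 + x**4/3 - x**2/2 + 2*x + 5/2)*exp(3*x)/2 + C.
The condition gives C = -14*exp(3)/3 - (-14*exp(3)/3) = 0.
So G(x) = -(5*x**5 + x**4/3 - x**2/2 + 2*x + 5/2)*exp(3*x)/2.
Check: d/dx[-(5*x**5 + x**4/3 - x**2/2 + 2*x + 5/2)*exp(3*x)/2] = -15*x**5*exp(3*x)/2 - 13*x**4*exp(3*x) - 2*x**3*exp(3*x)/3 + 3*x**2*exp(3*x)/4 - 5*x*exp(3*x)/2 - 19*exp(3*x)/4 = G'(x).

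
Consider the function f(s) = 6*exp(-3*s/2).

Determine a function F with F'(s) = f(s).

Any candidate F(s) must reproduce f(s) exactly when differentiated.
Check: d/ds[-4*exp(-3*s/2)] = 6*exp(-3*s/2) = f(s).

An antiderivative is F(s) = -4*exp(-3*s/2).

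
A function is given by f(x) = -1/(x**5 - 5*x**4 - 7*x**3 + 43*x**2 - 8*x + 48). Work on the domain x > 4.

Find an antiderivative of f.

The denominator factors as (x - 4)**2*(x + 3)*(x**2 + 1); partial fractions split f into directly integrable pieces: -(9*x + 53)/(2890*(x**2 + 1)) - 1/(490*(x + 3)) + 73/(14161*(x - 4)) - 1/(119*(x - 4)**2).
Check: d/dx[(1460*x*log(x - 4) - 578*x*log(x + 3) - 441*x*log(x**2 + 1) - 5194*x*atan(x) - 5840*log(x - 4) + 2312*log(x + 3) + 1764*log(x**2 + 1) + 20776*atan(x) + 2380)/(283220*x - 1132880)] = -1/(x**5 - 5*x**4 - 7*x**3 + 43*x**2 - 8*x + 48) = f(x).

An antiderivative is F(x) = (1460*x*log(x - 4) - 578*x*log(x + 3) - 441*x*log(x**2 + 1) - 5194*x*atan(x) - 5840*log(x - 4) + 2312*log(x + 3) + 1764*log(x**2 + 1) + 20776*atan(x) + 2380)/(283220*x - 1132880).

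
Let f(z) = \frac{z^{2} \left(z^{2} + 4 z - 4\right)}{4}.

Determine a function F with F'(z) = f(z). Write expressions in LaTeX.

Recover f(z) by differentiating a candidate F(z); any mismatch rules it out.
Check: d/dz[\frac{z^{5}}{20} + \frac{z^{4}}{4} - \frac{z^{3}}{3}] = \frac{z^{4}}{4} + z^{3} - z^{2}, which equals f(z).

An antiderivative is F(z) = \frac{z^{5}}{20} + \frac{z^{4}}{4} - \frac{z^{3}}{3}.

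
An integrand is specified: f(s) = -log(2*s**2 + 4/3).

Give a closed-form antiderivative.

A candidate is checked by its d/ds: the result must match f(s).
Check: d/ds[-s*log(2*s**2 + 4/3) + 2*s - 2*sqrt(6)*atan(sqrt(6)*s/2)/3] = -log(s**2 + 2/3) - log(2), which equals f(s).

An antiderivative is F(s) = -s*log(2*s**2 + 4/3) + 2*s - 2*sqrt(6)*atan(sqrt(6)*s/2)/3.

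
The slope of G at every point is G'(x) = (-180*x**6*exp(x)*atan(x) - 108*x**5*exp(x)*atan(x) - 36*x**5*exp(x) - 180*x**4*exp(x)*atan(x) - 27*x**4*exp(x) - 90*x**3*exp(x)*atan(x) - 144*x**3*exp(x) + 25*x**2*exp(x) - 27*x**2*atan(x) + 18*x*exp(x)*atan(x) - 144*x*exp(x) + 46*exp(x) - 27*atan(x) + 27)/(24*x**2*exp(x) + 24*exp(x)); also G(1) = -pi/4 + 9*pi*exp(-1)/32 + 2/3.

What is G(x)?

Since d/dx undoes antidifferentiation here, G(x) must give back the stated G'(x).
A general antiderivative is -3*x**2 + 2*x/3 + 3*(-2*x**5 - 3*x**4/2 + x**2/2 + 5/3 + 3*exp(-x)/2)*atan(x)/4 + 5/2 + C.
The condition gives C = -pi/4 + 9*pi*exp(-1)/32 + 2/3 - (-pi/4 + 1/6 + 9*pi*exp(-1)/32) = 1/2.
So G(x) = -3*x**5*atan(x)/2 - 9*x**4*atan(x)/8 + 3*x**2*atan(x)/8 - 3*x**2 + 2*x/3 + 5*atan(x)/4 + 3 + 9*exp(-x)*atan(x)/8.
Check: d/dx[-3*x**5*atan(x)/2 - 9*x**4*atan(x)/8 + 3*x**2*atan(x)/8 - 3*x**2 + 2*x/3 + 5*atan(x)/4 + 3 + 9*exp(-x)*atan(x)/8] = (-180*x**6*exp(x)*atan(x) - 108*x**5*exp(x)*atan(x) - 36*x**5*exp(x) - 180*x**4*exp(x)*atan(x) - 27*x**4*exp(x) - 90*x**3*exp(x)*atan(x) - 144*x**3*exp(x) + 25*x**2*exp(x) - 27*x**2*atan(x) + 18*x*exp(x)*atan(x) - 144*x*exp(x) + 46*exp(x) - 27*atan(x) + 27)/(24*x**2*exp(x) + 24*exp(x)) = G'(x).

G(x) = -3*x**5*atan(x)/2 - 9*x**4*atan(x)/8 + 3*x**2*atan(x)/8 - 3*x**2 + 2*x/3 + 5*atan(x)/4 + 3 + 9*exp(-x)*atan(x)/8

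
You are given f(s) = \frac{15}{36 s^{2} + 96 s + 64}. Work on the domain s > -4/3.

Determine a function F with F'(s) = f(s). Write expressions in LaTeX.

An antiderivative is F(s) = - \frac{5}{12 s + 16}.

Since d/ds undoes antidifferentiation here, F'(s) = f(s) is required of F(s).
Check: d/ds[- \frac{5}{12 s + 16}] = \frac{15}{36 s^{2} + 96 s + 64} = f(s).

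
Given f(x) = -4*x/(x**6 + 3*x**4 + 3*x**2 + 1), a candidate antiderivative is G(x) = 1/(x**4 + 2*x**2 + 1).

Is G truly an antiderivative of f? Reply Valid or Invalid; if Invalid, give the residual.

d/dx[G] = -4*x/(x**6 + 3*x**4 + 3*x**2 + 1)
This equals f(x) exactly, so the claim holds.

Valid - differentiating G returns exactly f.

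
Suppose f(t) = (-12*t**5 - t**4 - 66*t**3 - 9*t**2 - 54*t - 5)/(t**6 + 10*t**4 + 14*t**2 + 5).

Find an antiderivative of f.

Whatever form F(t) takes, F'(t) = f(t) is non-negotiable.
Check: d/dt[-3*log(t**4/3 + 3*t**2 + 5/3) - atan(t)] = (-12*t**5 - t**4 - 66*t**3 - 9*t**2 - 54*t - 5)/(t**6 + 10*t**4 + 14*t**2 + 5) = f(t).

An antiderivative is F(t) = -3*log(t**4/3 + 3*t**2 + 5/3) - atan(t).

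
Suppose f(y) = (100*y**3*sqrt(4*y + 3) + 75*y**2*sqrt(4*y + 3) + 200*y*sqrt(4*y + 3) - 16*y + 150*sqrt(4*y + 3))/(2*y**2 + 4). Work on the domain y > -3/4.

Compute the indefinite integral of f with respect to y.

F(y) = 20*y**2*sqrt(4*y + 3) + 30*y*sqrt(4*y + 3) + 45*sqrt(4*y + 3)/4 - 4*log(y**2 + 2) + C

Any candidate F(y) must reproduce f(y) exactly when differentiated.
Check: d/dy[20*y**2*sqrt(4*y + 3) + 30*y*sqrt(4*y + 3) + 45*sqrt(4*y + 3)/4 - 4*log(y**2 + 2)] = (400*y**4 + 600*y**3 + 1025*y**2 - 16*y*sqrt(4*y + 3) + 1200*y + 450)/(2*y**2*sqrt(4*y + 3) + 4*sqrt(4*y + 3)), which equals f(y).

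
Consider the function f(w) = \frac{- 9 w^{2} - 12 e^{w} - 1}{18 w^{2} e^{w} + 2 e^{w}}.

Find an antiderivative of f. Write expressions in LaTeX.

Recover f(w) by differentiating a candidate F(w); any mismatch rules it out.
Check: d/dw[\frac{\left(- 4 e^{w} \operatorname{atan}{\left(3 w \right)} + 1\right) e^{- w}}{2}] = \frac{- 9 w^{2} - 12 e^{w} - 1}{18 w^{2} e^{w} + 2 e^{w}} = f(w).

An antiderivative is F(w) = \frac{\left(- 4 e^{w} \operatorname{atan}{\left(3 w \right)} + 1\right) e^{- w}}{2}.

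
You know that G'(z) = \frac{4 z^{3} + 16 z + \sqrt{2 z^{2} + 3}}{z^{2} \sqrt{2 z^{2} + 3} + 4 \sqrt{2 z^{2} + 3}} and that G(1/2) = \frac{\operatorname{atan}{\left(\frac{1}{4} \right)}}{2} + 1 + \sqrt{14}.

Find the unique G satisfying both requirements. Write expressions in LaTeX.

G(z) = \frac{4 \sqrt{2 z^{2} + 3} + \operatorname{atan}{\left(\frac{z}{2} \right)} + 2}{2}

A first test for any G(z): its z-derivative must equal the given G'(z).
A general antiderivative is 2 \sqrt{2 z^{2} + 3} + \frac{\operatorname{atan}{\left(\frac{z}{2} \right)}}{2} + C.
The condition gives C = \frac{\operatorname{atan}{\left(\frac{1}{4} \right)}}{2} + 1 + \sqrt{14} - (\frac{\operatorname{atan}{\left(\frac{1}{4} \right)}}{2} + \sqrt{14}) = 1.
So G(z) = \frac{4 \sqrt{2 z^{2} + 3} + \operatorname{atan}{\left(\frac{z}{2} \right)} + 2}{2}.
Check: d/dz[\frac{4 \sqrt{2 z^{2} + 3} + \operatorname{atan}{\left(\frac{z}{2} \right)} + 2}{2}] = \frac{4 z^{3} + 16 z + \sqrt{2 z^{2} + 3}}{z^{2} \sqrt{2 z^{2} + 3} + 4 \sqrt{2 z^{2} + 3}} = G'(z).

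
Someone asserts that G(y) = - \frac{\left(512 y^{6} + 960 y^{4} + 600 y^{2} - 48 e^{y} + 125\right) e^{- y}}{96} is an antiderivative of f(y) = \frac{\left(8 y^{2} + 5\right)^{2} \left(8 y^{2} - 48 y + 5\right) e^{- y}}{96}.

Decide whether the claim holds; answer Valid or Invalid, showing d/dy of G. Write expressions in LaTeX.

Valid. The derivative of G reproduces f.

d/dy[G] = \frac{\left(512 y^{6} - 3072 y^{5} + 960 y^{4} - 3840 y^{3} + 600 y^{2} - 1200 y + 125\right) e^{- y}}{96}
This equals f(y) exactly, so the claim holds.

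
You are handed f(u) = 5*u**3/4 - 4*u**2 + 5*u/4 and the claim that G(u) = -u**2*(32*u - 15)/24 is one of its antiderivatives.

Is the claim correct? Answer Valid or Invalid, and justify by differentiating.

Invalid: d/du[G] - f = -5*u**3/4, which is not 0.

d/du[G] = -4*u**2 + 5*u/4
d/du[G] - f(u) = -5*u**3/4 != 0.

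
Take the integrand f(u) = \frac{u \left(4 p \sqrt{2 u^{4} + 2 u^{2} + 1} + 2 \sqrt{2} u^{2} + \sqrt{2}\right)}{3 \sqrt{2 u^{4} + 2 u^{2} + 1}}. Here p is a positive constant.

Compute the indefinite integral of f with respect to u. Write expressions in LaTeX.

F(u) = \frac{\sqrt{2} \left(2 \sqrt{2} p u^{2} + \sqrt{2 u^{4} + 2 u^{2} + 1}\right)}{6} + C

Check any antiderivative F(u) by computing F'(u) and comparing it with f(u).
Check: d/du[\frac{\sqrt{2} \left(2 \sqrt{2} p u^{2} + \sqrt{2 u^{4} + 2 u^{2} + 1}\right)}{6}] = \frac{4 p u \sqrt{2 u^{4} + 2 u^{2} + 1} + 2 \sqrt{2} u^{3} + \sqrt{2} u}{3 \sqrt{2 u^{4} + 2 u^{2} + 1}}, which equals f(u).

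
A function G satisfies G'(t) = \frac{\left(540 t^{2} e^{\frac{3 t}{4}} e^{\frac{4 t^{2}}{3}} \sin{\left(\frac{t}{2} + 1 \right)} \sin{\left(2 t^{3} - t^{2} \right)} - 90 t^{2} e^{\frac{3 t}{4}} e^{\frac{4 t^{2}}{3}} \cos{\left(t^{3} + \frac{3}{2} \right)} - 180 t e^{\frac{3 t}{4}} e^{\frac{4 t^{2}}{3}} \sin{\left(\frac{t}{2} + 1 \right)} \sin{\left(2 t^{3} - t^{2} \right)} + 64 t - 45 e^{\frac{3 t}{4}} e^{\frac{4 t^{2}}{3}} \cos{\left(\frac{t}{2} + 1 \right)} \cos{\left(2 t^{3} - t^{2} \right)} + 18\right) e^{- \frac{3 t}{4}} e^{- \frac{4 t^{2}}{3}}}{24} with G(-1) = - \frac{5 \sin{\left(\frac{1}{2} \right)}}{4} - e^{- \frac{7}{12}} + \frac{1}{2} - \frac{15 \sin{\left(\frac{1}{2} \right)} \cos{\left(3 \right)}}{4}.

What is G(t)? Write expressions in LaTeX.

Check a candidate G(t) by differentiating: d/dt[G] must match the given G'(t).
A general antiderivative is - e^{- \frac{4 t^{2}}{3} - \frac{3 t}{4}} - \frac{15 \sin{\left(\frac{t}{2} + 1 \right)} \cos{\left(2 t^{3} - t^{2} \right)}}{4} - \frac{5 \sin{\left(t^{3} + \frac{3}{2} \right)}}{4} + C.
The condition gives C = - \frac{5 \sin{\left(\frac{1}{2} \right)}}{4} - e^{- \frac{7}{12}} + \frac{1}{2} - \frac{15 \sin{\left(\frac{1}{2} \right)} \cos{\left(3 \right)}}{4} - (- \frac{5 \sin{\left(\frac{1}{2} \right)}}{4} - e^{- \frac{7}{12}} - \frac{15 \sin{\left(\frac{1}{2} \right)} \cos{\left(3 \right)}}{4}) = \frac{1}{2}.
So G(t) = \frac{\left(- 15 e^{\frac{3 t}{4}} e^{\frac{4 t^{2}}{3}} \sin{\left(\frac{t}{2} + 1 \right)} \cos{\left(2 t^{3} - t^{2} \right)} - 5 e^{\frac{3 t}{4}} e^{\frac{4 t^{2}}{3}} \sin{\left(t^{3} + \frac{3}{2} \right)} + 2 e^{\frac{3 t}{4}} e^{\frac{4 t^{2}}{3}} - 4\right) e^{- \frac{3 t}{4}} e^{- \frac{4 t^{2}}{3}}}{4}.
Check: d/dt[\frac{\left(- 15 e^{\frac{3 t}{4}} e^{\frac{4 t^{2}}{3}} \sin{\left(\frac{t}{2} + 1 \right)} \cos{\left(2 t^{3} - t^{2} \right)} - 5 e^{\frac{3 t}{4}} e^{\frac{4 t^{2}}{3}} \sin{\left(t^{3} + \frac{3}{2} \right)} + 2 e^{\frac{3 t}{4}} e^{\frac{4 t^{2}}{3}} - 4\right) e^{- \frac{3 t}{4}} e^{- \frac{4 t^{2}}{3}}}{4}] = \frac{\left(540 t^{2} e^{\frac{3 t}{4}} e^{\frac{4 t^{2}}{3}} \sin{\left(\frac{t}{2} + 1 \right)} \sin{\left(2 t^{3} - t^{2} \right)} - 90 t^{2} e^{\frac{3 t}{4}} e^{\frac{4 t^{2}}{3}} \cos{\left(t^{3} + \frac{3}{2} \right)} - 180 t e^{\frac{3 t}{4}} e^{\frac{4 t^{2}}{3}} \sin{\left(\frac{t}{2} + 1 \right)} \sin{\left(2 t^{3} - t^{2} \right)} + 64 t - 45 e^{\frac{3 t}{4}} e^{\frac{4 t^{2}}{3}} \cos{\left(\frac{t}{2} + 1 \right)} \cos{\left(2 t^{3} - t^{2} \right)} + 18\right) e^{- \frac{3 t}{4}} e^{- \frac{4 t^{2}}{3}}}{24} = G'(t).

G(t) = \frac{\left(- 15 e^{\frac{3 t}{4}} e^{\frac{4 t^{2}}{3}} \sin{\left(\frac{t}{2} + 1 \right)} \cos{\left(2 t^{3} - t^{2} \right)} - 5 e^{\frac{3 t}{4}} e^{\frac{4 t^{2}}{3}} \sin{\left(t^{3} + \frac{3}{2} \right)} + 2 e^{\frac{3 t}{4}} e^{\frac{4 t^{2}}{3}} - 4\right) e^{- \frac{3 t}{4}} e^{- \frac{4 t^{2}}{3}}}{4}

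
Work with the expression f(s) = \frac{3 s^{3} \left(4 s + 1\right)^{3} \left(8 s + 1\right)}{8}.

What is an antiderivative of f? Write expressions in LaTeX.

f matches the chain-rule pattern g'(h)*h' with inner function h(s) = 2 s^{2} + \frac{s}{2}; substituting u = h(s) collapses the integral.
Check: d/ds[\frac{3 s^{4} \left(4 s + 1\right)^{4}}{32}] = 192 s^{7} + 168 s^{6} + 54 s^{5} + \frac{15 s^{4}}{2} + \frac{3 s^{3}}{8}, which equals f(s).

An antiderivative is F(s) = \frac{3 s^{4} \left(4 s + 1\right)^{4}}{32}.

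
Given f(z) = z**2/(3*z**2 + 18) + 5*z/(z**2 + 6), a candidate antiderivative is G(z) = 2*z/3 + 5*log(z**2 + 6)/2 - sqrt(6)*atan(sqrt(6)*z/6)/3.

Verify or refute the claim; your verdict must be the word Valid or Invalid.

Invalid: d/dz[G] - f = 1/3, which is not 0.

d/dz[G] = (2*z**2 + 15*z + 6)/(3*z**2 + 18)
d/dz[G] - f(z) = 1/3 != 0.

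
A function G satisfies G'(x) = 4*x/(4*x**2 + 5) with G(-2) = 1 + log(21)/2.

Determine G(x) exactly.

G(x) = log(4*x**2 + 5)/2 + 1

G'(x) matches the chain-rule pattern g'(h)*h' with inner function h(x) = 4*x**2 + 5; substituting u = h(x) collapses the integral.
A general antiderivative is log(4*x**2 + 5)/2 + C.
The condition gives C = 1 + log(21)/2 - (log(21)/2) = 1.
So G(x) = log(4*x**2 + 5)/2 + 1.
Check: d/dx[log(4*x**2 + 5)/2 + 1] = 4*x/(4*x**2 + 5) = G'(x).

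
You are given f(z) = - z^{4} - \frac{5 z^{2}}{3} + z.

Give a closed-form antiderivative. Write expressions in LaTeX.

Integrate term by term and add the pieces.
Check: d/dz[- \frac{z^{2} \left(18 z^{3} + 50 z - 45\right)}{90}] = - z^{4} - \frac{5 z^{2}}{3} + z = f(z).

An antiderivative is F(z) = - \frac{z^{2} \left(18 z^{3} + 50 z - 45\right)}{90}.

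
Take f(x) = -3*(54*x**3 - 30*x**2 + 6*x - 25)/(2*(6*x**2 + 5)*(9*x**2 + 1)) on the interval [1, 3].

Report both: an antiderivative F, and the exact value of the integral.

Antiderivative: F(x) = -3*log(3*x**2 + 5/2)/4 + 5*atan(3*x)/2; value = -5*atan(3)/2 - 3*log(59/2)/4 + 3*log(11/2)/4 + 5*atan(9)/2

Recover f(x) by differentiating a candidate F(x); any mismatch rules it out.
F(x) = -3*log(3*x**2 + 5/2)/4 + 5*atan(3*x)/2 is an antiderivative of f.
Check: d/dx[-3*log(3*x**2 + 5/2)/4 + 5*atan(3*x)/2] = (-162*x**3 + 90*x**2 - 18*x + 75)/(108*x**4 + 102*x**2 + 10), which equals f(x).
F(3) = -3*log(59/2)/4 + 5*atan(9)/2; F(1) = -3*log(11/2)/4 + 5*atan(3)/2.
Integral = F(3) - F(1) = -5*atan(3)/2 - 3*log(59/2)/4 + 3*log(11/2)/4 + 5*atan(9)/2.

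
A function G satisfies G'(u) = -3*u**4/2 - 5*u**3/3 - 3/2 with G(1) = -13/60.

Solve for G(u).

G(u) = (-18*u**5 - 25*u**4 - 90*u + 120)/60

The integrand splits into summands that can be handled one at a time.
A general antiderivative is -3*u**5/10 - 5*u**4/12 - 3*u/2 + C.
The condition gives C = -13/60 - (-133/60) = 2.
So G(u) = (-18*u**5 - 25*u**4 - 90*u + 120)/60.
Check: d/du[(-18*u**5 - 25*u**4 - 90*u + 120)/60] = -3*u**4/2 - 5*u**3/3 - 3/2 = G'(u).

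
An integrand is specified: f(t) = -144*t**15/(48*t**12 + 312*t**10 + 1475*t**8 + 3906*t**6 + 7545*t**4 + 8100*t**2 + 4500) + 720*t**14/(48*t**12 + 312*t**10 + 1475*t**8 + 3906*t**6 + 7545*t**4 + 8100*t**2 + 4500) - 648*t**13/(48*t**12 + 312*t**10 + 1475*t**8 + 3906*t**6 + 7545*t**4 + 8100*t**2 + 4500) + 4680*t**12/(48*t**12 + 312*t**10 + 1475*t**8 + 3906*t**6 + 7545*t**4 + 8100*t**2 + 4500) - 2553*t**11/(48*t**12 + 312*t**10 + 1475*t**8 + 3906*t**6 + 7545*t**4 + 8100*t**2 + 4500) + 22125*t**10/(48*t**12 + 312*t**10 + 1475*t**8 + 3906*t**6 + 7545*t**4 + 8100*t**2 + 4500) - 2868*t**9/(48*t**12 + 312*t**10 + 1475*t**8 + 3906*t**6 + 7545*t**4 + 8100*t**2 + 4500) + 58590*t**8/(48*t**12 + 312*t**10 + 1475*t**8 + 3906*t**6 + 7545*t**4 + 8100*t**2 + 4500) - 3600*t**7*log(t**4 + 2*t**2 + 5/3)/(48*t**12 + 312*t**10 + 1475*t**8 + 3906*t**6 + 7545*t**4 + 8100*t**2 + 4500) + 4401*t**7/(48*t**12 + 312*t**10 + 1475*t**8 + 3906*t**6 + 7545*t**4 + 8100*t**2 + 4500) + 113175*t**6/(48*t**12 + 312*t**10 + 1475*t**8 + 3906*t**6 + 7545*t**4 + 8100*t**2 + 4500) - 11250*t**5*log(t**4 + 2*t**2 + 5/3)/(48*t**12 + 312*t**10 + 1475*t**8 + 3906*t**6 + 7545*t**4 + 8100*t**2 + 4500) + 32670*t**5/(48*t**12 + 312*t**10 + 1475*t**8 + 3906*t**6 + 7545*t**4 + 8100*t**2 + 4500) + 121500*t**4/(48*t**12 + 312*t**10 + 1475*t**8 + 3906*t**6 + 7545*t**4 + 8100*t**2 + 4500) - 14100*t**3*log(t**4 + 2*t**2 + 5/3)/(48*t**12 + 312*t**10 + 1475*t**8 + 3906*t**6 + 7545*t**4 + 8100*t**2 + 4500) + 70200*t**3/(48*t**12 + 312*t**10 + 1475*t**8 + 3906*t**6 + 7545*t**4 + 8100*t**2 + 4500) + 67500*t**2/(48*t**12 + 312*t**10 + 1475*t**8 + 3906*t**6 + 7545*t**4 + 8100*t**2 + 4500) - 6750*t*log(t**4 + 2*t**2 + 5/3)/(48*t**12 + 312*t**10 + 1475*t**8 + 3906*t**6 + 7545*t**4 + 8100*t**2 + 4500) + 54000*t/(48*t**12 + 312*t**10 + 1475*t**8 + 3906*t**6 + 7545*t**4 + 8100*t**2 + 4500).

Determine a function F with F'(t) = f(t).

Integrate term by term and add the pieces.
Check: d/dt[(-3*t**4*(4*t**4 + 9*t**2 + 30) - 4*t**4 + 20*t**3*(4*t**4 + 9*t**2 + 30) + 12*t**2*(4*t**4 + 9*t**2 + 30) - 9*t**2 + 300*log(t**4 + 2*t**2 + 5/3) - 30)/(4*(4*t**4 + 9*t**2 + 30))] = (-144*t**15 + 720*t**14 - 648*t**13 + 4680*t**12 - 2553*t**11 + 22125*t**10 - 2868*t**9 + 58590*t**8 - 3600*t**7*log(t**4 + 2*t**2 + 5/3) + 4401*t**7 + 113175*t**6 - 11250*t**5*log(t**4 + 2*t**2 + 5/3) + 32670*t**5 + 121500*t**4 - 14100*t**3*log(t**4 + 2*t**2 + 5/3) + 70200*t**3 + 67500*t**2 - 6750*t*log(t**4 + 2*t**2 + 5/3) + 54000*t)/(48*t**12 + 312*t**10 + 1475*t**8 + 3906*t**6 + 7545*t**4 + 8100*t**2 + 4500), which equals f(t).

An antiderivative is F(t) = (-3*t**4*(4*t**4 + 9*t**2 + 30) - 4*t**4 + 20*t**3*(4*t**4 + 9*t**2 + 30) + 12*t**2*(4*t**4 + 9*t**2 + 30) - 9*t**2 + 300*log(t**4 + 2*t**2 + 5/3) - 30)/(4*(4*t**4 + 9*t**2 + 30)).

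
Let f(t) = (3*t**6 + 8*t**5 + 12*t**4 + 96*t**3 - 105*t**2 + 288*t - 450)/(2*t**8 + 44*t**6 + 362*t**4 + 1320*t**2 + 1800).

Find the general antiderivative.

F(t) = (-4*t**2 - 3*t*(t**2 + 5) - 24)/(2*(t**2 + 5)*(t**2 + 6)) + C

An antiderivative F(t) passes only if d/dt[F] lands on f(t) exactly.
Check: d/dt[(-4*t**2 - 3*t*(t**2 + 5) - 24)/(2*(t**2 + 5)*(t**2 + 6))] = (3*t**6 + 8*t**5 + 12*t**4 + 96*t**3 - 105*t**2 + 288*t - 450)/(2*t**8 + 44*t**6 + 362*t**4 + 1320*t**2 + 1800) = f(t).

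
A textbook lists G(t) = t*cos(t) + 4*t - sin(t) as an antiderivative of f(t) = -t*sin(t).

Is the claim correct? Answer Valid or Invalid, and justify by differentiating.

d/dt[G] = -t*sin(t) + 4
d/dt[G] - f(t) = 4 != 0.

Invalid: d/dt[G] - f = 4, which is not 0.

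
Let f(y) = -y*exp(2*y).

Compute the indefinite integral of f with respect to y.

f has the shape u'v + uv' for u = 1/4 - y/2 and v = exp(2*y) — it is the derivative of the product u*v.
Check: d/dy[(1 - 2*y)*exp(2*y)/4] = -y*exp(2*y) = f(y).

F(y) = (1 - 2*y)*exp(2*y)/4 + C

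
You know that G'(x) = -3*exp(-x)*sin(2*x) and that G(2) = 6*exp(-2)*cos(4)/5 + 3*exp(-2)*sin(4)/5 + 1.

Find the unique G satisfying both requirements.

G(x) = (5*exp(x) + 3*sin(2*x) + 6*cos(2*x))*exp(-x)/5

Any candidate G(x) must reproduce the stated G'(x) exactly.
A general antiderivative is 3*exp(-x)*sin(2*x)/5 + 6*exp(-x)*cos(2*x)/5 + C.
The condition gives C = 6*exp(-2)*cos(4)/5 + 3*exp(-2)*sin(4)/5 + 1 - (6*exp(-2)*cos(4)/5 + 3*exp(-2)*sin(4)/5) = 1.
So G(x) = (5*exp(x) + 3*sin(2*x) + 6*cos(2*x))*exp(-x)/5.
Check: d/dx[(5*exp(x) + 3*sin(2*x) + 6*cos(2*x))*exp(-x)/5] = -3*exp(-x)*sin(2*x) = G'(x).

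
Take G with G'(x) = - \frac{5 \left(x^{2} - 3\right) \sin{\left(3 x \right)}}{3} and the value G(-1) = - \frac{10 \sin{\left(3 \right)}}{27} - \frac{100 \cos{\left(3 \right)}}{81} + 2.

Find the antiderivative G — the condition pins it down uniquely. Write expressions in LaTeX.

A first test for any G(x): its x-derivative must equal the given G'(x).
A general antiderivative is \frac{5 x^{2} \cos{\left(3 x \right)}}{9} - \frac{10 x \sin{\left(3 x \right)}}{27} - \frac{145 \cos{\left(3 x \right)}}{81} + C.
The condition gives C = - \frac{10 \sin{\left(3 \right)}}{27} - \frac{100 \cos{\left(3 \right)}}{81} + 2 - (- \frac{10 \sin{\left(3 \right)}}{27} - \frac{100 \cos{\left(3 \right)}}{81}) = 2.
So G(x) = \frac{5 x^{2} \cos{\left(3 x \right)}}{9} - \frac{10 x \sin{\left(3 x \right)}}{27} - \frac{145 \cos{\left(3 x \right)}}{81} + 2.
Check: d/dx[\frac{5 x^{2} \cos{\left(3 x \right)}}{9} - \frac{10 x \sin{\left(3 x \right)}}{27} - \frac{145 \cos{\left(3 x \right)}}{81} + 2] = - \frac{5 x^{2} \sin{\left(3 x \right)}}{3} + 5 \sin{\left(3 x \right)}, which equals G'(x).

G(x) = \frac{5 x^{2} \cos{\left(3 x \right)}}{9} - \frac{10 x \sin{\left(3 x \right)}}{27} - \frac{145 \cos{\left(3 x \right)}}{81} + 2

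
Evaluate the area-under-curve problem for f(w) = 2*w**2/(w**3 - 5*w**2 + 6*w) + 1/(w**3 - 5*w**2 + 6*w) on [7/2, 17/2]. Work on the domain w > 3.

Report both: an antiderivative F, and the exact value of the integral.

Antiderivative: F(w) = log(w)/6 + 19*log(w - 3)/3 - 9*log(w - 2)/2; value = -9*log(13/2)/2 - log(7/2)/6 + log(17/2)/6 + 9*log(3/2)/2 + 19*log(2)/3 + 19*log(11/2)/3

The denominator factors as w*(w - 3)*(w - 2); partial fractions split f into directly integrable pieces: -9/(2*(w - 2)) + 19/(3*(w - 3)) + 1/(6*w).
F(w) = log(w)/6 + 19*log(w - 3)/3 - 9*log(w - 2)/2 is an antiderivative of f.
Check: d/dw[log(w)/6 + 19*log(w - 3)/3 - 9*log(w - 2)/2] = (2*w**2 + 1)/(w**3 - 5*w**2 + 6*w), which equals f(w).
F(17/2) = -9*log(13/2)/2 + log(17/2)/6 + 19*log(11/2)/3; F(7/2) = -19*log(2)/3 - 9*log(3/2)/2 + log(7/2)/6.
Integral = F(17/2) - F(7/2) = -9*log(13/2)/2 - log(7/2)/6 + log(17/2)/6 + 9*log(3/2)/2 + 19*log(2)/3 + 19*log(11/2)/3.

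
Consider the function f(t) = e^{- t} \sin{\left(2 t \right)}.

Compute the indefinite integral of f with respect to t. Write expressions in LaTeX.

Recover f(t) by differentiating a candidate F(t); any mismatch rules it out.
Check: d/dt[\frac{\left(- \sin{\left(2 t \right)} - 2 \cos{\left(2 t \right)}\right) e^{- t}}{5}] = e^{- t} \sin{\left(2 t \right)} = f(t).

F(t) = \frac{\left(- \sin{\left(2 t \right)} - 2 \cos{\left(2 t \right)}\right) e^{- t}}{5} + C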